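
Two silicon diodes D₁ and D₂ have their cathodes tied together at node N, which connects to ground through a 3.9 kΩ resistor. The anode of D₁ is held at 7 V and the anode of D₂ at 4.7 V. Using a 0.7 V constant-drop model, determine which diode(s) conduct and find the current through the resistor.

Assume both conduct. Then node N would need to be at both 7−0.7 = 6.3 V and 4.7−0.7 = 4 V, which is impossible.
Assume only D₁ conducts: V_N = 7 − 0.7 = 6.3 V, so I_R = 6.3/3.9 = 1.62 mA.
Check D₂: its anode-to-cathode voltage is 4.7 − 6.3 = -1.6 V < 0.7 V, so it is off. The assumption is consistent.

Only D₁ conducts; I_R ≈ 1.6 mA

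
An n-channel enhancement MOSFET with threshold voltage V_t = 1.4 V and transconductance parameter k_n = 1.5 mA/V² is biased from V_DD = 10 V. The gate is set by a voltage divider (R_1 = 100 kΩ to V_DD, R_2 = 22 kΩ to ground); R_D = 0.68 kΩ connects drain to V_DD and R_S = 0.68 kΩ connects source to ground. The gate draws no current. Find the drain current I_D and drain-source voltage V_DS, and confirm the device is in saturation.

I_D ≈ 0.088 mA, V_DS ≈ 9.9 V

V_G = V_DD·R_2/(R_1+R_2) = 10×22/122 = 1.8 V.
Assume saturation: I_D = (k_n/2)(V_GS − V_t)² with V_GS = V_G − I_D·R_S = 1.8 − 0.68·I_D.
Substituting gives 0.347·I_D² − 1.41·I_D + 0.122 = 0, with roots I_D = 0.0883 or 3.98 mA.
The root I_D = 3.98 mA gives V_GS = -0.904 V ≤ V_t, so take I_D = 0.0883 mA.
Then V_GS = 1.74 V and V_DS = V_DD − I_D(R_D+R_S) = 10 − 0.0883×1.36 = 9.88 V.
Saturation requires V_DS ≥ V_GS − V_t = 0.343 V; 9.88 ≥ 0.343 ✓.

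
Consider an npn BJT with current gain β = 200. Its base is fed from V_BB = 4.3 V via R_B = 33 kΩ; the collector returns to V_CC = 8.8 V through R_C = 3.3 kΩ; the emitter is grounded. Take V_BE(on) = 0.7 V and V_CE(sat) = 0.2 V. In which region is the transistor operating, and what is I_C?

saturation; I_C ≈ 2.6 mA

Assume active: I_B = (4.3 − 0.7)/33 = 0.109 mA, giving I_C = β·I_B = 21.8 mA.
But then V_CE = 8.8 − 21.8×3.3 = -63.2 V < V_CE(sat) = 0.2 V — impossible in the active region.
So the transistor is saturated. With V_CE = 0.2 V, I_C = (V_CC − 0.2)/R_C = 8.6/3.3 = 2.61 mA.
Check: β·I_B = 21.8 mA > I_C = 2.61 mA, confirming saturation.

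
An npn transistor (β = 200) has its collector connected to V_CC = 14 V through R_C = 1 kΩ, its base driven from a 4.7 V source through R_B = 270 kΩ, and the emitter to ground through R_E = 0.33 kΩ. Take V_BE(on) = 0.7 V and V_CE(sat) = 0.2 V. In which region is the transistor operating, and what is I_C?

Assume active. Base-emitter loop: I_B = (V_BB − V_BE)/(R_B + (β+1)R_E) = (4.7 − 0.7)/(270 + 201×0.33) = 0.0119 mA.
I_C = β·I_B = 200×0.0119 = 2.38 mA.
V_CE = V_CC − I_C·R_C − I_E·R_E = 14 − 2.38×1 − 2.39×0.33 = 10.8 V > V_CE(sat), so the active-region assumption holds.

active; I_C ≈ 2.4 mA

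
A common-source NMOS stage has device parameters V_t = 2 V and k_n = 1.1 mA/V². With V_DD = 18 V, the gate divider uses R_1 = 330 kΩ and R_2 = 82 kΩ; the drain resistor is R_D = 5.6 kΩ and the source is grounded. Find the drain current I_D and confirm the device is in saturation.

I_D ≈ 1.4 mA

V_G = V_DD·R_2/(R_1+R_2) = 18×82/412 = 3.58 V. With the source grounded, V_GS = V_G = 3.58 V.
Assume saturation: I_D = (k_n/2)(V_GS − V_t)² = (1.1/2)×(3.58 − 2)² = 0.55×1.58² = 1.38 mA.
V_DS = V_DD − I_D·R_D = 18 − 1.38×5.6 = 10.3 V.
Saturation requires V_DS ≥ V_GS − V_t = 1.58 V; 10.3 ≥ 1.58 ✓.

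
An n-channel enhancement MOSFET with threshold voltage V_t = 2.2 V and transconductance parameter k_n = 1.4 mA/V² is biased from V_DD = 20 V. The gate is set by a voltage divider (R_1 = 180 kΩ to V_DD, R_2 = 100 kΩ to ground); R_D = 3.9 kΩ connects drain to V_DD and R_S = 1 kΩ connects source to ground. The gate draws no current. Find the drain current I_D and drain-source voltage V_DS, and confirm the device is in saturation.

I_D ≈ 2.9 mA, V_DS ≈ 5.8 V

V_G = V_DD·R_2/(R_1+R_2) = 20×100/280 = 7.14 V.
Assume saturation: I_D = (k_n/2)(V_GS − V_t)² with V_GS = V_G − I_D·R_S = 7.14 − 1·I_D.
Substituting gives 0.7·I_D² − 7.92·I_D + 17.1 = 0, with roots I_D = 2.91 or 8.41 mA.
The root I_D = 8.41 mA gives V_GS = -1.27 V ≤ V_t, so take I_D = 2.91 mA.
Then V_GS = 4.24 V and V_DS = V_DD − I_D(R_D+R_S) = 20 − 2.91×4.9 = 5.76 V.
Saturation requires V_DS ≥ V_GS − V_t = 2.04 V; 5.76 ≥ 2.04 ✓.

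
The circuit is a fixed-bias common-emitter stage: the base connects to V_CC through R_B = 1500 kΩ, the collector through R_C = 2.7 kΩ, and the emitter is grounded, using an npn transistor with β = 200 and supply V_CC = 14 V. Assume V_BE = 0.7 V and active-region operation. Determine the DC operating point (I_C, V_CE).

I_C ≈ 1.8 mA, V_CE ≈ 9.2 V

Base loop: V_CC = I_B·R_B + V_BE, so I_B = (14 − 0.7)/1500 kΩ = 0.00887 mA.
In the active region I_C = β·I_B = 200 × 0.00887 = 1.77 mA.
Collector loop: V_CE = V_CC − I_C·R_C = 14 − 1.77×2.7 = 9.21 V.
Since V_CE = 9.21 V > V_CE(sat) ≈ 0.2 V, the transistor is in the active region as assumed.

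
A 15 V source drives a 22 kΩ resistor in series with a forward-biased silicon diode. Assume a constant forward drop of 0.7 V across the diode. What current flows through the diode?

I ≈ 0.65 mA

KVL around the loop: 15 = V_D + I·R = 0.7 + I × 22 kΩ.
So I = (15 − 0.7) / 22 kΩ = 14.3 / 22 = 0.65 mA.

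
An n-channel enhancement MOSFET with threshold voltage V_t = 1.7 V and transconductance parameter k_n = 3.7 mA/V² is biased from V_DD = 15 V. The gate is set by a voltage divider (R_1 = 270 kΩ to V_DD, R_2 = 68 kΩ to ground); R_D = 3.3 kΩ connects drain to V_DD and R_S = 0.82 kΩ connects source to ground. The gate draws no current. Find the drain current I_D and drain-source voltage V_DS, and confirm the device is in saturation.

I_D ≈ 0.8 mA, V_DS ≈ 12 V

V_G = V_DD·R_2/(R_1+R_2) = 15×68/338 = 3.02 V.
Assume saturation: I_D = (k_n/2)(V_GS − V_t)² with V_GS = V_G − I_D·R_S = 3.02 − 0.82·I_D.
Substituting gives 1.24·I_D² − 5·I_D + 3.21 = 0, with roots I_D = 0.803 or 3.21 mA.
The root I_D = 3.21 mA gives V_GS = 0.382 V ≤ V_t, so take I_D = 0.803 mA.
Then V_GS = 2.36 V and V_DS = V_DD − I_D(R_D+R_S) = 15 − 0.803×4.12 = 11.7 V.
Saturation requires V_DS ≥ V_GS − V_t = 0.659 V; 11.7 ≥ 0.659 ✓.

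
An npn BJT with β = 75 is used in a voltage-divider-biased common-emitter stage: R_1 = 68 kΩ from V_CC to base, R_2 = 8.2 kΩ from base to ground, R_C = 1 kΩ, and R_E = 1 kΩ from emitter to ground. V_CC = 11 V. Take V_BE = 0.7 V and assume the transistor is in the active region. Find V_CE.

V_CE ≈ 10 V

Thevenize the base divider: V_Th = V_CC·R_2/(R_1+R_2) = 11×8.2/76.2 = 1.18 V, R_Th = R_1‖R_2 = 7.32 kΩ.
Base-emitter loop: V_Th = I_B·R_Th + V_BE + (β+1)I_B·R_E, so I_B = (1.18 − 0.7) / (7.32 + 76×1) = 0.00581 mA.
I_C = β·I_B = 75×0.00581 = 0.435 mA, and I_E = (β+1)I_B = 0.441 mA.
V_CE = V_CC − I_C·R_C − I_E·R_E = 11 − 0.435×1 − 0.441×1 = 10.1 V.
V_CE = 10.1 V > 0.2 V confirms active-region operation.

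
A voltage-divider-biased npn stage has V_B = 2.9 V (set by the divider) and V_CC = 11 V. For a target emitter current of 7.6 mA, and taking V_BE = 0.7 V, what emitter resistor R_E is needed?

R_E ≈ 0.29 kΩ

V_E = V_B − V_BE = 2.9 − 0.7 = 2.2 V.
R_E = V_E / I_E = 2.2 / 7.6 = 0.289 kΩ.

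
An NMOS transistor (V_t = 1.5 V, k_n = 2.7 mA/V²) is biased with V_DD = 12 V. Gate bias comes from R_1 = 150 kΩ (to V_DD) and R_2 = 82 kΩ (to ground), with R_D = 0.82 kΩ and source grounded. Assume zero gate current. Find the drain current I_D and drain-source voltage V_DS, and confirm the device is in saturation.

V_G = V_DD·R_2/(R_1+R_2) = 12×82/232 = 4.24 V. With the source grounded, V_GS = V_G = 4.24 V.
Assume saturation: I_D = (k_n/2)(V_GS − V_t)² = (2.7/2)×(4.24 − 1.5)² = 1.35×2.74² = 10.1 mA.
V_DS = V_DD − I_D·R_D = 12 − 10.1×0.82 = 3.68 V.
Saturation requires V_DS ≥ V_GS − V_t = 2.74 V; 3.68 ≥ 2.74 ✓.

I_D ≈ 10 mA, V_DS ≈ 3.7 V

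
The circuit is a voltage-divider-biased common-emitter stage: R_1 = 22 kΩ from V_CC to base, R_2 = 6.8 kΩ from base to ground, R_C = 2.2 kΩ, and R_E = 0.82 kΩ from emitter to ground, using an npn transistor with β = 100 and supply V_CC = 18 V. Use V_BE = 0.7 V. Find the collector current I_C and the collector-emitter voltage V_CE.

Thevenize the base divider: V_Th = V_CC·R_2/(R_1+R_2) = 18×6.8/28.8 = 4.25 V, R_Th = R_1‖R_2 = 5.19 kΩ.
Base-emitter loop: V_Th = I_B·R_Th + V_BE + (β+1)I_B·R_E, so I_B = (4.25 − 0.7) / (5.19 + 101×0.82) = 0.0403 mA.
I_C = β·I_B = 100×0.0403 = 4.03 mA, and I_E = (β+1)I_B = 4.07 mA.
V_CE = V_CC − I_C·R_C − I_E·R_E = 18 − 4.03×2.2 − 4.07×0.82 = 5.79 V.
V_CE = 5.79 V > 0.2 V confirms active-region operation.

I_C ≈ 4 mA, V_CE ≈ 5.8 V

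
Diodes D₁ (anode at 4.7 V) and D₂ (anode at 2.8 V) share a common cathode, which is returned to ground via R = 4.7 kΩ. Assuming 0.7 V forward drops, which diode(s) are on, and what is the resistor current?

Assume both conduct. Then node N would need to be at both 4.7−0.7 = 4 V and 2.8−0.7 = 2.1 V, which is impossible.
Assume only D₁ conducts: V_N = 4.7 − 0.7 = 4 V, so I_R = 4/4.7 = 0.851 mA.
Check D₂: its anode-to-cathode voltage is 2.8 − 4 = -1.2 V < 0.7 V, so it is off. The assumption is consistent.

Only D₁ conducts; I_R ≈ 0.85 mA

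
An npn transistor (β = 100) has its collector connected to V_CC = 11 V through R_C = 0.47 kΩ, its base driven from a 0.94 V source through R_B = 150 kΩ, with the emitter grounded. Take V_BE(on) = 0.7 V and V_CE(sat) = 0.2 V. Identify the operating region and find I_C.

active; I_C ≈ 0.16 mA

Assume active. Base-emitter loop: I_B = (V_BB − V_BE)/R_B = (0.94 − 0.7)/150 = 0.0016 mA.
I_C = β·I_B = 100×0.0016 = 0.16 mA.
V_CE = V_CC − I_C·R_C = 11 − 0.16×0.47 = 10.9 V > V_CE(sat), so the active-region assumption holds.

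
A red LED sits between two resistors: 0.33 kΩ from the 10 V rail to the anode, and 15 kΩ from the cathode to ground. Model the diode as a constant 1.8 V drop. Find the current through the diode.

I ≈ 0.53 mA

The two resistors are in series with the diode, so KVL gives 10 = I·0.33 + 1.8 + I·15.
I = (10 − 1.8) / (0.33 + 15) kΩ = 8.2 / 15.3 = 0.535 mA.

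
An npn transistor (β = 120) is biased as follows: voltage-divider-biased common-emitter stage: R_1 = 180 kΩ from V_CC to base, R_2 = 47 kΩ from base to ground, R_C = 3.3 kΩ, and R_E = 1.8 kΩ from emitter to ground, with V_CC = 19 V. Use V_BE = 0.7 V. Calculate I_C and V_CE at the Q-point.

Thevenize the base divider: V_Th = V_CC·R_2/(R_1+R_2) = 19×47/227 = 3.93 V, R_Th = R_1‖R_2 = 37.3 kΩ.
Base-emitter loop: V_Th = I_B·R_Th + V_BE + (β+1)I_B·R_E, so I_B = (3.93 − 0.7) / (37.3 + 121×1.8) = 0.0127 mA.
I_C = β·I_B = 120×0.0127 = 1.52 mA, and I_E = (β+1)I_B = 1.53 mA.
V_CE = V_CC − I_C·R_C − I_E·R_E = 19 − 1.52×3.3 − 1.53×1.8 = 11.2 V.
V_CE = 11.2 V > 0.2 V confirms active-region operation.

I_C ≈ 1.5 mA, V_CE ≈ 11 V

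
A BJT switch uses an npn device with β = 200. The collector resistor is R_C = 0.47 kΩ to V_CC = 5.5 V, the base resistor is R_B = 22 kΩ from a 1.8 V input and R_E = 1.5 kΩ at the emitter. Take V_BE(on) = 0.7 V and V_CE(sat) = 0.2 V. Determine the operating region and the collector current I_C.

Assume active. Base-emitter loop: I_B = (V_BB − V_BE)/(R_B + (β+1)R_E) = (1.8 − 0.7)/(22 + 201×1.5) = 0.0034 mA.
I_C = β·I_B = 200×0.0034 = 0.68 mA.
V_CE = V_CC − I_C·R_C − I_E·R_E = 5.5 − 0.68×0.47 − 0.683×1.5 = 4.16 V > V_CE(sat), so the active-region assumption holds.

active; I_C ≈ 0.68 mA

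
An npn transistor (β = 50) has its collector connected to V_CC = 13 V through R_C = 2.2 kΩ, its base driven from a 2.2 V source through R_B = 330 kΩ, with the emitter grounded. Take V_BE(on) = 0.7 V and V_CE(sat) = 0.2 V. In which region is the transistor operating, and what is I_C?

Assume active. Base-emitter loop: I_B = (V_BB − V_BE)/R_B = (2.2 − 0.7)/330 = 0.00455 mA.
I_C = β·I_B = 50×0.00455 = 0.227 mA.
V_CE = V_CC − I_C·R_C = 13 − 0.227×2.2 = 12.5 V > V_CE(sat), so the active-region assumption holds.

active; I_C ≈ 0.23 mA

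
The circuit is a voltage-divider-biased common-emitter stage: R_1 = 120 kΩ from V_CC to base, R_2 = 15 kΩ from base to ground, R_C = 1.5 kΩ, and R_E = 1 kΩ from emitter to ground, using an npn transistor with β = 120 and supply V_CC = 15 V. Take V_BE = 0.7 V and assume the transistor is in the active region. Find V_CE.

V_CE ≈ 13 V

Thevenize the base divider: V_Th = V_CC·R_2/(R_1+R_2) = 15×15/135 = 1.67 V, R_Th = R_1‖R_2 = 13.3 kΩ.
Base-emitter loop: V_Th = I_B·R_Th + V_BE + (β+1)I_B·R_E, so I_B = (1.67 − 0.7) / (13.3 + 121×1) = 0.0072 mA.
I_C = β·I_B = 120×0.0072 = 0.864 mA, and I_E = (β+1)I_B = 0.871 mA.
V_CE = V_CC − I_C·R_C − I_E·R_E = 15 − 0.864×1.5 − 0.871×1 = 12.8 V.
V_CE = 12.8 V > 0.2 V confirms active-region operation.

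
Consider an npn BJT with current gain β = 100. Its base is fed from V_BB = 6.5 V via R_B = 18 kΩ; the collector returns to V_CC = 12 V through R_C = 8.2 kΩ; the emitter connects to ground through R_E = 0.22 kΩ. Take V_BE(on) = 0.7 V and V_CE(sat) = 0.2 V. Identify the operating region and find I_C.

Assume active: I_B = (6.5 − 0.7)/(18 + 101×0.22) = 0.144 mA, I_C = β·I_B = 14.4 mA.
Then V_CE = 12 − 14.4×8.2 − 14.6×0.22 = -109 V < 0.2 V — the active assumption fails.
Re-solve with V_CE = 0.2 V. KCL at the emitter: V_E/R_E = (V_BB−0.7−V_E)/R_B + (V_CC−0.2−V_E)/R_C, giving V_E = 0.373 V.
I_C = (V_CC − 0.2 − V_E)/R_C = (11.8 − 0.373)/8.2 = 1.39 mA.
Check: I_B = (5.8 − 0.373)/18 = 0.302 mA, and β·I_B = 30.2 mA > I_C, confirming saturation.

saturation; I_C ≈ 1.4 mA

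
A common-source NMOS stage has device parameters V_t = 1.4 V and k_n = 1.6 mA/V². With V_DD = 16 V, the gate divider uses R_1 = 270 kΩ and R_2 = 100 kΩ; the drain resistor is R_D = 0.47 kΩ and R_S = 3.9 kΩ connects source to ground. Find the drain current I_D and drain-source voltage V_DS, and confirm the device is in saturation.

I_D ≈ 0.54 mA, V_DS ≈ 14 V

V_G = V_DD·R_2/(R_1+R_2) = 16×100/370 = 4.32 V.
Assume saturation: I_D = (k_n/2)(V_GS − V_t)² with V_GS = V_G − I_D·R_S = 4.32 − 3.9·I_D.
Substituting gives 12.2·I_D² − 19.2·I_D + 6.84 = 0, with roots I_D = 0.539 or 1.04 mA.
The root I_D = 1.04 mA gives V_GS = 0.258 V ≤ V_t, so take I_D = 0.539 mA.
Then V_GS = 2.22 V and V_DS = V_DD − I_D(R_D+R_S) = 16 − 0.539×4.37 = 13.6 V.
Saturation requires V_DS ≥ V_GS − V_t = 0.821 V; 13.6 ≥ 0.821 ✓.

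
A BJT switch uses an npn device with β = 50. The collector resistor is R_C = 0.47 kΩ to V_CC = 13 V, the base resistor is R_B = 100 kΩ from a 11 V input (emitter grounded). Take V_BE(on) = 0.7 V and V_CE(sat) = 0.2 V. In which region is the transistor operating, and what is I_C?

active; I_C ≈ 5.2 mA

Assume active. Base-emitter loop: I_B = (V_BB − V_BE)/R_B = (11 − 0.7)/100 = 0.103 mA.
I_C = β·I_B = 50×0.103 = 5.15 mA.
V_CE = V_CC − I_C·R_C = 13 − 5.15×0.47 = 10.6 V > V_CE(sat), so the active-region assumption holds.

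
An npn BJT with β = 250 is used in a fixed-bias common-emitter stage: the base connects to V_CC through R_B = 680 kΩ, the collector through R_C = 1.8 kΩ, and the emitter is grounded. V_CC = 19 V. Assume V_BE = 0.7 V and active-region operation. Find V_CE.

V_CE ≈ 6.9 V

Base loop: V_CC = I_B·R_B + V_BE, so I_B = (19 − 0.7)/680 kΩ = 0.0269 mA.
In the active region I_C = β·I_B = 250 × 0.0269 = 6.73 mA.
Collector loop: V_CE = V_CC − I_C·R_C = 19 − 6.73×1.8 = 6.89 V.
Since V_CE = 6.89 V > V_CE(sat) ≈ 0.2 V, the transistor is in the active region as assumed.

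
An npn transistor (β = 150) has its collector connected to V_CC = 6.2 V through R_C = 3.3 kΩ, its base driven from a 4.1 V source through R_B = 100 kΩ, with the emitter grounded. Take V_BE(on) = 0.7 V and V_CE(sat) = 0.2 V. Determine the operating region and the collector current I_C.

saturation; I_C ≈ 1.8 mA

Assume active: I_B = (4.1 − 0.7)/100 = 0.034 mA, giving I_C = β·I_B = 5.1 mA.
But then V_CE = 6.2 − 5.1×3.3 = -10.6 V < V_CE(sat) = 0.2 V — impossible in the active region.
So the transistor is saturated. With V_CE = 0.2 V, I_C = (V_CC − 0.2)/R_C = 6/3.3 = 1.82 mA.
Check: β·I_B = 5.1 mA > I_C = 1.82 mA, confirming saturation.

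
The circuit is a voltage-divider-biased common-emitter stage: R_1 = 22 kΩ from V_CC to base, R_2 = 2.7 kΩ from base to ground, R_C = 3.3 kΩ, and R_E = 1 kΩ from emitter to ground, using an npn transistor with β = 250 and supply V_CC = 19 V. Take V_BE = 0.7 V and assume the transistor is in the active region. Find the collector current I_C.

Thevenize the base divider: V_Th = V_CC·R_2/(R_1+R_2) = 19×2.7/24.7 = 2.08 V, R_Th = R_1‖R_2 = 2.4 kΩ.
Base-emitter loop: V_Th = I_B·R_Th + V_BE + (β+1)I_B·R_E, so I_B = (2.08 − 0.7) / (2.4 + 251×1) = 0.00543 mA.
I_C = β·I_B = 250×0.00543 = 1.36 mA, and I_E = (β+1)I_B = 1.36 mA.
V_CE = V_CC − I_C·R_C − I_E·R_E = 19 − 1.36×3.3 − 1.36×1 = 13.2 V.
V_CE = 13.2 V > 0.2 V confirms active-region operation.

I_C ≈ 1.4 mA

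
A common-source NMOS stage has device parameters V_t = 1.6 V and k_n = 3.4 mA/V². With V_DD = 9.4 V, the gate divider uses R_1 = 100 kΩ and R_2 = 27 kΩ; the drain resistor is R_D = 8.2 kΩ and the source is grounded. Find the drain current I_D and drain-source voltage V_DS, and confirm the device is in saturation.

I_D ≈ 0.27 mA, V_DS ≈ 7.2 V

V_G = V_DD·R_2/(R_1+R_2) = 9.4×27/127 = 2 V. With the source grounded, V_GS = V_G = 2 V.
Assume saturation: I_D = (k_n/2)(V_GS − V_t)² = (3.4/2)×(2 − 1.6)² = 1.7×0.398² = 0.27 mA.
V_DS = V_DD − I_D·R_D = 9.4 − 0.27×8.2 = 7.19 V.
Saturation requires V_DS ≥ V_GS − V_t = 0.398 V; 7.19 ≥ 0.398 ✓.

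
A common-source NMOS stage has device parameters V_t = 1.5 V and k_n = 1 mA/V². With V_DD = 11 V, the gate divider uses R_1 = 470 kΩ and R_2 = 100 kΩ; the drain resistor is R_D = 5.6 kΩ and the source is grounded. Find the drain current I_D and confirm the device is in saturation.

I_D ≈ 0.092 mA

V_G = V_DD·R_2/(R_1+R_2) = 11×100/570 = 1.93 V. With the source grounded, V_GS = V_G = 1.93 V.
Assume saturation: I_D = (k_n/2)(V_GS − V_t)² = (1/2)×(1.93 − 1.5)² = 0.5×0.43² = 0.0924 mA.
V_DS = V_DD − I_D·R_D = 11 − 0.0924×5.6 = 10.5 V.
Saturation requires V_DS ≥ V_GS − V_t = 0.43 V; 10.5 ≥ 0.43 ✓.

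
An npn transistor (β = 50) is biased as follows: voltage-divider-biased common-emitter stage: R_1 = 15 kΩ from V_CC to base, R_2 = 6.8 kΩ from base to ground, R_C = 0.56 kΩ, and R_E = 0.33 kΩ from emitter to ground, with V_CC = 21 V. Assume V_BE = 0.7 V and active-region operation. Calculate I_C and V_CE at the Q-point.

Thevenize the base divider: V_Th = V_CC·R_2/(R_1+R_2) = 21×6.8/21.8 = 6.55 V, R_Th = R_1‖R_2 = 4.68 kΩ.
Base-emitter loop: V_Th = I_B·R_Th + V_BE + (β+1)I_B·R_E, so I_B = (6.55 − 0.7) / (4.68 + 51×0.33) = 0.272 mA.
I_C = β·I_B = 50×0.272 = 13.6 mA, and I_E = (β+1)I_B = 13.9 mA.
V_CE = V_CC − I_C·R_C − I_E·R_E = 21 − 13.6×0.56 − 13.9×0.33 = 8.81 V.
V_CE = 8.81 V > 0.2 V confirms active-region operation.

I_C ≈ 14 mA, V_CE ≈ 8.8 V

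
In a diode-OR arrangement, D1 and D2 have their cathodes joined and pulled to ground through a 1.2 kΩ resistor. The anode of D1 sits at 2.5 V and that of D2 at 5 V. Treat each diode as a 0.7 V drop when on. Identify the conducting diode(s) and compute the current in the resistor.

Assume both conduct. Then node N would need to be at both 2.5−0.7 = 1.8 V and 5−0.7 = 4.3 V, which is impossible.
Assume only D2 conducts: V_N = 5 − 0.7 = 4.3 V, so I_R = 4.3/1.2 = 3.58 mA.
Check D1: its anode-to-cathode voltage is 2.5 − 4.3 = -1.8 V < 0.7 V, so it is off. The assumption is consistent.

Only D2 conducts; I_R ≈ 3.6 mA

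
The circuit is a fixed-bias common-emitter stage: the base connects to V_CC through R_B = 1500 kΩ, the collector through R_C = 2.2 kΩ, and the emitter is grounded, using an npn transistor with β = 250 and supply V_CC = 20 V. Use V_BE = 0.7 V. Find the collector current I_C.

Base loop: V_CC = I_B·R_B + V_BE, so I_B = (20 − 0.7)/1500 kΩ = 0.0129 mA.
In the active region I_C = β·I_B = 250 × 0.0129 = 3.22 mA.
Collector loop: V_CE = V_CC − I_C·R_C = 20 − 3.22×2.2 = 12.9 V.
Since V_CE = 12.9 V > V_CE(sat) ≈ 0.2 V, the transistor is in the active region as assumed.

I_C ≈ 3.2 mA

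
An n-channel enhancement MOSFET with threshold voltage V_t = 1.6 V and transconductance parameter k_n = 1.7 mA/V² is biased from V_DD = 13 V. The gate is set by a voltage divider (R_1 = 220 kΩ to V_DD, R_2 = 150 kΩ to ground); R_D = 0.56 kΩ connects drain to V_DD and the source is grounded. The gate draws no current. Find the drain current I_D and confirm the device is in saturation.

I_D ≈ 11 mA

V_G = V_DD·R_2/(R_1+R_2) = 13×150/370 = 5.27 V. With the source grounded, V_GS = V_G = 5.27 V.
Assume saturation: I_D = (k_n/2)(V_GS − V_t)² = (1.7/2)×(5.27 − 1.6)² = 0.85×3.67² = 11.5 mA.
V_DS = V_DD − I_D·R_D = 13 − 11.5×0.56 = 6.59 V.
Saturation requires V_DS ≥ V_GS − V_t = 3.67 V; 6.59 ≥ 3.67 ✓.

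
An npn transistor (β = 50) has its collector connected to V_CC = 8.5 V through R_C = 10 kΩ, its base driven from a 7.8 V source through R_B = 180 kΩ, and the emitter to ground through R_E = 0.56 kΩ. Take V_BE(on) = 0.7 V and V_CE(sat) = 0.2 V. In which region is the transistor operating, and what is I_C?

saturation; I_C ≈ 0.78 mA

Assume active: I_B = (7.8 − 0.7)/(180 + 51×0.56) = 0.034 mA, I_C = β·I_B = 1.7 mA.
Then V_CE = 8.5 − 1.7×10 − 1.74×0.56 = -9.49 V < 0.2 V — the active assumption fails.
Re-solve with V_CE = 0.2 V. KCL at the emitter: V_E/R_E = (V_BB−0.7−V_E)/R_B + (V_CC−0.2−V_E)/R_C, giving V_E = 0.46 V.
I_C = (V_CC − 0.2 − V_E)/R_C = (8.3 − 0.46)/10 = 0.784 mA.
Check: I_B = (7.1 − 0.46)/180 = 0.0369 mA, and β·I_B = 1.84 mA > I_C, confirming saturation.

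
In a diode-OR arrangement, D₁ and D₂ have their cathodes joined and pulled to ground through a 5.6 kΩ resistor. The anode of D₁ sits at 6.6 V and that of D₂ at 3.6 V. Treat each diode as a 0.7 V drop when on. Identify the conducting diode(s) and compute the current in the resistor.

Assume both conduct. Then node N would need to be at both 6.6−0.7 = 5.9 V and 3.6−0.7 = 2.9 V, which is impossible.
Assume only D₁ conducts: V_N = 6.6 − 0.7 = 5.9 V, so I_R = 5.9/5.6 = 1.05 mA.
Check D₂: its anode-to-cathode voltage is 3.6 − 5.9 = -2.3 V < 0.7 V, so it is off. The assumption is consistent.

Only D₁ conducts; I_R ≈ 1.1 mA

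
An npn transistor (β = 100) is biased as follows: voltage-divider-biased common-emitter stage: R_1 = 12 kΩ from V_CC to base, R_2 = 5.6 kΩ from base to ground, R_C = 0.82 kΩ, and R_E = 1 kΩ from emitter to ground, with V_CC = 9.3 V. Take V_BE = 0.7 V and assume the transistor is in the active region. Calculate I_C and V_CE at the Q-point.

Thevenize the base divider: V_Th = V_CC·R_2/(R_1+R_2) = 9.3×5.6/17.6 = 2.96 V, R_Th = R_1‖R_2 = 3.82 kΩ.
Base-emitter loop: V_Th = I_B·R_Th + V_BE + (β+1)I_B·R_E, so I_B = (2.96 − 0.7) / (3.82 + 101×1) = 0.0216 mA.
I_C = β·I_B = 100×0.0216 = 2.16 mA, and I_E = (β+1)I_B = 2.18 mA.
V_CE = V_CC − I_C·R_C − I_E·R_E = 9.3 − 2.16×0.82 − 2.18×1 = 5.36 V.
V_CE = 5.36 V > 0.2 V confirms active-region operation.

I_C ≈ 2.2 mA, V_CE ≈ 5.4 V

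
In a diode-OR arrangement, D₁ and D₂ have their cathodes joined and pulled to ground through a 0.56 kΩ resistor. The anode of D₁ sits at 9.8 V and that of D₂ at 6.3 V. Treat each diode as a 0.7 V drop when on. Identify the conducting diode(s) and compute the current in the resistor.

Assume both conduct. Then node N would need to be at both 9.8−0.7 = 9.1 V and 6.3−0.7 = 5.6 V, which is impossible.
Assume only D₁ conducts: V_N = 9.8 − 0.7 = 9.1 V, so I_R = 9.1/0.56 = 16.2 mA.
Check D₂: its anode-to-cathode voltage is 6.3 − 9.1 = -2.8 V < 0.7 V, so it is off. The assumption is consistent.

Only D₁ conducts; I_R ≈ 16 mA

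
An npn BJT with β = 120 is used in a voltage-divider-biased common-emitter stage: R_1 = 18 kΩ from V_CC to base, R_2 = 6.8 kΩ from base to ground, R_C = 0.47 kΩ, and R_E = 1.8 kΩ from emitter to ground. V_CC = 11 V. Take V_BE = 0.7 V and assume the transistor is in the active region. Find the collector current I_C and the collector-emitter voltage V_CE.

I_C ≈ 1.2 mA, V_CE ≈ 8.1 V

Thevenize the base divider: V_Th = V_CC·R_2/(R_1+R_2) = 11×6.8/24.8 = 3.02 V, R_Th = R_1‖R_2 = 4.94 kΩ.
Base-emitter loop: V_Th = I_B·R_Th + V_BE + (β+1)I_B·R_E, so I_B = (3.02 − 0.7) / (4.94 + 121×1.8) = 0.0104 mA.
I_C = β·I_B = 120×0.0104 = 1.25 mA, and I_E = (β+1)I_B = 1.26 mA.
V_CE = V_CC − I_C·R_C − I_E·R_E = 11 − 1.25×0.47 − 1.26×1.8 = 8.15 V.
V_CE = 8.15 V > 0.2 V confirms active-region operation.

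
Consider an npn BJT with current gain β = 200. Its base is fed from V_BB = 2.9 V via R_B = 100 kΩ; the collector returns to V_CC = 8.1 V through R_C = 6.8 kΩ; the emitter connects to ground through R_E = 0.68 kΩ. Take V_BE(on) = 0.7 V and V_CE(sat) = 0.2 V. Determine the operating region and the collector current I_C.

Assume active: I_B = (2.9 − 0.7)/(100 + 201×0.68) = 0.0093 mA, I_C = β·I_B = 1.86 mA.
Then V_CE = 8.1 − 1.86×6.8 − 1.87×0.68 = -5.81 V < 0.2 V — the active assumption fails.
Re-solve with V_CE = 0.2 V. KCL at the emitter: V_E/R_E = (V_BB−0.7−V_E)/R_B + (V_CC−0.2−V_E)/R_C, giving V_E = 0.727 V.
I_C = (V_CC − 0.2 − V_E)/R_C = (7.9 − 0.727)/6.8 = 1.05 mA.
Check: I_B = (2.2 − 0.727)/100 = 0.0147 mA, and β·I_B = 2.95 mA > I_C, confirming saturation.

saturation; I_C ≈ 1.1 mA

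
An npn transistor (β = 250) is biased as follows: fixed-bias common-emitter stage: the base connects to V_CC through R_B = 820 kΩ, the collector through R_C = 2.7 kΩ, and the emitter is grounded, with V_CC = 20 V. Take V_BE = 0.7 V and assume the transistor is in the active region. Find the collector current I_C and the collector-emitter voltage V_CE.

Base loop: V_CC = I_B·R_B + V_BE, so I_B = (20 − 0.7)/820 kΩ = 0.0235 mA.
In the active region I_C = β·I_B = 250 × 0.0235 = 5.88 mA.
Collector loop: V_CE = V_CC − I_C·R_C = 20 − 5.88×2.7 = 4.11 V.
Since V_CE = 4.11 V > V_CE(sat) ≈ 0.2 V, the transistor is in the active region as assumed.

I_C ≈ 5.9 mA, V_CE ≈ 4.1 V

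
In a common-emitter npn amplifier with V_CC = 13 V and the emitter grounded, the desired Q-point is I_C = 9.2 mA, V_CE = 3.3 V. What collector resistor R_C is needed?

R_C ≈ 1.1 kΩ

Collector loop: V_CC = I_C·R_C + V_CE.
R_C = (V_CC − V_CE)/I_C = (13 − 3.3)/9.2 = 1.05 kΩ.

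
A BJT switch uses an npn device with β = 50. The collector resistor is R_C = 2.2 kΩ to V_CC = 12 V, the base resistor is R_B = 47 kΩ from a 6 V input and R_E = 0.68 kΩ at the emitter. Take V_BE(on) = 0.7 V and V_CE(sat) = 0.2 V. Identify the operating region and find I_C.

active; I_C ≈ 3.2 mA

Assume active. Base-emitter loop: I_B = (V_BB − V_BE)/(R_B + (β+1)R_E) = (6 − 0.7)/(47 + 51×0.68) = 0.0649 mA.
I_C = β·I_B = 50×0.0649 = 3.24 mA.
V_CE = V_CC − I_C·R_C − I_E·R_E = 12 − 3.24×2.2 − 3.31×0.68 = 2.61 V > V_CE(sat), so the active-region assumption holds.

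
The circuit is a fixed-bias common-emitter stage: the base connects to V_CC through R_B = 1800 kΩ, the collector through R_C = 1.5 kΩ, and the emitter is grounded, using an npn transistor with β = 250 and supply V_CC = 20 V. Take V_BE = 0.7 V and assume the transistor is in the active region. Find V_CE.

Base loop: V_CC = I_B·R_B + V_BE, so I_B = (20 − 0.7)/1800 kΩ = 0.0107 mA.
In the active region I_C = β·I_B = 250 × 0.0107 = 2.68 mA.
Collector loop: V_CE = V_CC − I_C·R_C = 20 − 2.68×1.5 = 16 V.
Since V_CE = 16 V > V_CE(sat) ≈ 0.2 V, the transistor is in the active region as assumed.

V_CE ≈ 16 V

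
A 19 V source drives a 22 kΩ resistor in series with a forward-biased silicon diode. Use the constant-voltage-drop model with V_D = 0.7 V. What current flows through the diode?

I ≈ 0.83 mA

KVL around the loop: 19 = V_D + I·R = 0.7 + I × 22 kΩ.
So I = (19 − 0.7) / 22 kΩ = 18.3 / 22 = 0.832 mA.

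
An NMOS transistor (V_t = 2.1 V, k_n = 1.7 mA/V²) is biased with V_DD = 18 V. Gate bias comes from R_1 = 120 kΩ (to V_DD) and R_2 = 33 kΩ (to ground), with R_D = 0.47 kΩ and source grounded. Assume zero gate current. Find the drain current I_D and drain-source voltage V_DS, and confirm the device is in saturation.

I_D ≈ 2.7 mA, V_DS ≈ 17 V

V_G = V_DD·R_2/(R_1+R_2) = 18×33/153 = 3.88 V. With the source grounded, V_GS = V_G = 3.88 V.
Assume saturation: I_D = (k_n/2)(V_GS − V_t)² = (1.7/2)×(3.88 − 2.1)² = 0.85×1.78² = 2.7 mA.
V_DS = V_DD − I_D·R_D = 18 − 2.7×0.47 = 16.7 V.
Saturation requires V_DS ≥ V_GS − V_t = 1.78 V; 16.7 ≥ 1.78 ✓.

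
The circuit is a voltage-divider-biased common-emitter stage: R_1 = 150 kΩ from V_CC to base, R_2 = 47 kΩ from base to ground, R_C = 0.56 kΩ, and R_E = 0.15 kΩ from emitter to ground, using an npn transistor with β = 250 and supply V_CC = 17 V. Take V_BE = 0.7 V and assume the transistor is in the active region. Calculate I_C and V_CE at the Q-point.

Thevenize the base divider: V_Th = V_CC·R_2/(R_1+R_2) = 17×47/197 = 4.06 V, R_Th = R_1‖R_2 = 35.8 kΩ.
Base-emitter loop: V_Th = I_B·R_Th + V_BE + (β+1)I_B·R_E, so I_B = (4.06 − 0.7) / (35.8 + 251×0.15) = 0.0457 mA.
I_C = β·I_B = 250×0.0457 = 11.4 mA, and I_E = (β+1)I_B = 11.5 mA.
V_CE = V_CC − I_C·R_C − I_E·R_E = 17 − 11.4×0.56 − 11.5×0.15 = 8.88 V.
V_CE = 8.88 V > 0.2 V confirms active-region operation.

I_C ≈ 11 mA, V_CE ≈ 8.9 V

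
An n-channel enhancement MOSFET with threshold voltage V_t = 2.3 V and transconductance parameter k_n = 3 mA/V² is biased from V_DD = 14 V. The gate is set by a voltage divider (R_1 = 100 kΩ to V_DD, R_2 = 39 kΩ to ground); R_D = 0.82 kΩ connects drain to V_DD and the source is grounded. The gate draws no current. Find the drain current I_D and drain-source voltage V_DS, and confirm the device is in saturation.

V_G = V_DD·R_2/(R_1+R_2) = 14×39/139 = 3.93 V. With the source grounded, V_GS = V_G = 3.93 V.
Assume saturation: I_D = (k_n/2)(V_GS − V_t)² = (3/2)×(3.93 − 2.3)² = 1.5×1.63² = 3.98 mA.
V_DS = V_DD − I_D·R_D = 14 − 3.98×0.82 = 10.7 V.
Saturation requires V_DS ≥ V_GS − V_t = 1.63 V; 10.7 ≥ 1.63 ✓.

I_D ≈ 4 mA, V_DS ≈ 11 V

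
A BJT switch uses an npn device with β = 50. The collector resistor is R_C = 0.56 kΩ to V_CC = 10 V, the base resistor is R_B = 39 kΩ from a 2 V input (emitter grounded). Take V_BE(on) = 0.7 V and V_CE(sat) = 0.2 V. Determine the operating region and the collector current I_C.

Assume active. Base-emitter loop: I_B = (V_BB − V_BE)/R_B = (2 − 0.7)/39 = 0.0333 mA.
I_C = β·I_B = 50×0.0333 = 1.67 mA.
V_CE = V_CC − I_C·R_C = 10 − 1.67×0.56 = 9.07 V > V_CE(sat), so the active-region assumption holds.

active; I_C ≈ 1.7 mA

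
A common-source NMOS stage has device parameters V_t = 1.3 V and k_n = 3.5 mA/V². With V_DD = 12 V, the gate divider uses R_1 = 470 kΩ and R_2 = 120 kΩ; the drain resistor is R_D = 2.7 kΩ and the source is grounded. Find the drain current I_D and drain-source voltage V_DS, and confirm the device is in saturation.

V_G = V_DD·R_2/(R_1+R_2) = 12×120/590 = 2.44 V. With the source grounded, V_GS = V_G = 2.44 V.
Assume saturation: I_D = (k_n/2)(V_GS − V_t)² = (3.5/2)×(2.44 − 1.3)² = 1.75×1.14² = 2.28 mA.
V_DS = V_DD − I_D·R_D = 12 − 2.28×2.7 = 5.85 V.
Saturation requires V_DS ≥ V_GS − V_t = 1.14 V; 5.85 ≥ 1.14 ✓.

I_D ≈ 2.3 mA, V_DS ≈ 5.9 V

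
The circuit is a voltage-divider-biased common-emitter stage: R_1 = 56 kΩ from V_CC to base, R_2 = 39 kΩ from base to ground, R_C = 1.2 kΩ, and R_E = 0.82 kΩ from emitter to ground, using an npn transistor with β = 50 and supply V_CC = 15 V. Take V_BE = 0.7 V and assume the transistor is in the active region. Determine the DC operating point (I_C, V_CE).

Thevenize the base divider: V_Th = V_CC·R_2/(R_1+R_2) = 15×39/95 = 6.16 V, R_Th = R_1‖R_2 = 23 kΩ.
Base-emitter loop: V_Th = I_B·R_Th + V_BE + (β+1)I_B·R_E, so I_B = (6.16 − 0.7) / (23 + 51×0.82) = 0.0842 mA.
I_C = β·I_B = 50×0.0842 = 4.21 mA, and I_E = (β+1)I_B = 4.29 mA.
V_CE = V_CC − I_C·R_C − I_E·R_E = 15 − 4.21×1.2 − 4.29×0.82 = 6.43 V.
V_CE = 6.43 V > 0.2 V confirms active-region operation.

I_C ≈ 4.2 mA, V_CE ≈ 6.4 V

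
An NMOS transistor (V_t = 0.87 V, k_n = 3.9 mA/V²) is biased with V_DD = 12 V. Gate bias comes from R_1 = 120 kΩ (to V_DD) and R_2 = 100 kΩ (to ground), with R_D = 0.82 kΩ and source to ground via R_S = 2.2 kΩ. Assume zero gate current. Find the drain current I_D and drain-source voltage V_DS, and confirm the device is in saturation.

V_G = V_DD·R_2/(R_1+R_2) = 12×100/220 = 5.45 V.
Assume saturation: I_D = (k_n/2)(V_GS − V_t)² with V_GS = V_G − I_D·R_S = 5.45 − 2.2·I_D.
Substituting gives 9.44·I_D² − 40.3·I_D + 41 = 0, with roots I_D = 1.66 or 2.61 mA.
The root I_D = 2.61 mA gives V_GS = -0.287 V ≤ V_t, so take I_D = 1.66 mA.
Then V_GS = 1.79 V and V_DS = V_DD − I_D(R_D+R_S) = 12 − 1.66×3.02 = 6.97 V.
Saturation requires V_DS ≥ V_GS − V_t = 0.924 V; 6.97 ≥ 0.924 ✓.

I_D ≈ 1.7 mA, V_DS ≈ 7 V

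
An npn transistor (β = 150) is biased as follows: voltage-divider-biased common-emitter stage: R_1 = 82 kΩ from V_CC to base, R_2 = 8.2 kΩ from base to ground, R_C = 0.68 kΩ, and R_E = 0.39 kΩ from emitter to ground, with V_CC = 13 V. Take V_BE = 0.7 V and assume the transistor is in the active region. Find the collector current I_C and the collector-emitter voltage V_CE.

Thevenize the base divider: V_Th = V_CC·R_2/(R_1+R_2) = 13×8.2/90.2 = 1.18 V, R_Th = R_1‖R_2 = 7.45 kΩ.
Base-emitter loop: V_Th = I_B·R_Th + V_BE + (β+1)I_B·R_E, so I_B = (1.18 − 0.7) / (7.45 + 151×0.39) = 0.00726 mA.
I_C = β·I_B = 150×0.00726 = 1.09 mA, and I_E = (β+1)I_B = 1.1 mA.
V_CE = V_CC − I_C·R_C − I_E·R_E = 13 − 1.09×0.68 − 1.1×0.39 = 11.8 V.
V_CE = 11.8 V > 0.2 V confirms active-region operation.

I_C ≈ 1.1 mA, V_CE ≈ 12 V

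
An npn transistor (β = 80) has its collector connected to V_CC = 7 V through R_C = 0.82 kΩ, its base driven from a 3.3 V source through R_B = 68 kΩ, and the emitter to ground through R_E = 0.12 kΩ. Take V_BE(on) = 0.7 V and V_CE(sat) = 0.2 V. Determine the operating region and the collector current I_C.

active; I_C ≈ 2.7 mA

Assume active. Base-emitter loop: I_B = (V_BB − V_BE)/(R_B + (β+1)R_E) = (3.3 − 0.7)/(68 + 81×0.12) = 0.0335 mA.
I_C = β·I_B = 80×0.0335 = 2.68 mA.
V_CE = V_CC − I_C·R_C − I_E·R_E = 7 − 2.68×0.82 − 2.71×0.12 = 4.48 V > V_CE(sat), so the active-region assumption holds.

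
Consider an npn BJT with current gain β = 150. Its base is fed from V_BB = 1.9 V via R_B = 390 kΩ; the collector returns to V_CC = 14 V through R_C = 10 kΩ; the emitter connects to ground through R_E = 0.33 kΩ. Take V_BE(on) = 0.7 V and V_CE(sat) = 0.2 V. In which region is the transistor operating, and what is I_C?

Assume active. Base-emitter loop: I_B = (V_BB − V_BE)/(R_B + (β+1)R_E) = (1.9 − 0.7)/(390 + 151×0.33) = 0.00273 mA.
I_C = β·I_B = 150×0.00273 = 0.409 mA.
V_CE = V_CC − I_C·R_C − I_E·R_E = 14 − 0.409×10 − 0.412×0.33 = 9.77 V > V_CE(sat), so the active-region assumption holds.

active; I_C ≈ 0.41 mA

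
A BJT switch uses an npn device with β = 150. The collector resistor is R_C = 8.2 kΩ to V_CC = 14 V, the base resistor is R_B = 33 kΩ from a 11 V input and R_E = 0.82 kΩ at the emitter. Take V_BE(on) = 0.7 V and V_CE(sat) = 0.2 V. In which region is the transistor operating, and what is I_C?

Assume active: I_B = (11 − 0.7)/(33 + 151×0.82) = 0.0657 mA, I_C = β·I_B = 9.85 mA.
Then V_CE = 14 − 9.85×8.2 − 9.92×0.82 = -74.9 V < 0.2 V — the active assumption fails.
Re-solve with V_CE = 0.2 V. KCL at the emitter: V_E/R_E = (V_BB−0.7−V_E)/R_B + (V_CC−0.2−V_E)/R_C, giving V_E = 1.45 V.
I_C = (V_CC − 0.2 − V_E)/R_C = (13.8 − 1.45)/8.2 = 1.51 mA.
Check: I_B = (10.3 − 1.45)/33 = 0.268 mA, and β·I_B = 40.2 mA > I_C, confirming saturation.

saturation; I_C ≈ 1.5 mA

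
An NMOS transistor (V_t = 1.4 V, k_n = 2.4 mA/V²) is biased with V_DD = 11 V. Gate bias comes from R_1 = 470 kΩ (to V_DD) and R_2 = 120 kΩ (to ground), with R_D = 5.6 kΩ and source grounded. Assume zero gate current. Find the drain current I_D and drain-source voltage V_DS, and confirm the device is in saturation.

I_D ≈ 0.84 mA, V_DS ≈ 6.3 V

V_G = V_DD·R_2/(R_1+R_2) = 11×120/590 = 2.24 V. With the source grounded, V_GS = V_G = 2.24 V.
Assume saturation: I_D = (k_n/2)(V_GS − V_t)² = (2.4/2)×(2.24 − 1.4)² = 1.2×0.837² = 0.841 mA.
V_DS = V_DD − I_D·R_D = 11 − 0.841×5.6 = 6.29 V.
Saturation requires V_DS ≥ V_GS − V_t = 0.837 V; 6.29 ≥ 0.837 ✓.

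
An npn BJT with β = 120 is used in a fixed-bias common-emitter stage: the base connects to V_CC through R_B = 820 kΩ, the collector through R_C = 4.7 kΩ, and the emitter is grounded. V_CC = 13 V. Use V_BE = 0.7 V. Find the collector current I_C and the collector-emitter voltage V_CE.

Base loop: V_CC = I_B·R_B + V_BE, so I_B = (13 − 0.7)/820 kΩ = 0.015 mA.
In the active region I_C = β·I_B = 120 × 0.015 = 1.8 mA.
Collector loop: V_CE = V_CC − I_C·R_C = 13 − 1.8×4.7 = 4.54 V.
Since V_CE = 4.54 V > V_CE(sat) ≈ 0.2 V, the transistor is in the active region as assumed.

I_C ≈ 1.8 mA, V_CE ≈ 4.5 V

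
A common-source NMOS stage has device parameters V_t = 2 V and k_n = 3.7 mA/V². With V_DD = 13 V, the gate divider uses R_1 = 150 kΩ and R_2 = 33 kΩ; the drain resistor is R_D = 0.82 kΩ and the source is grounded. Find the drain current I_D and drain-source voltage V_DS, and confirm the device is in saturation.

I_D ≈ 0.22 mA, V_DS ≈ 13 V

V_G = V_DD·R_2/(R_1+R_2) = 13×33/183 = 2.34 V. With the source grounded, V_GS = V_G = 2.34 V.
Assume saturation: I_D = (k_n/2)(V_GS − V_t)² = (3.7/2)×(2.34 − 2)² = 1.85×0.344² = 0.219 mA.
V_DS = V_DD − I_D·R_D = 13 − 0.219×0.82 = 12.8 V.
Saturation requires V_DS ≥ V_GS − V_t = 0.344 V; 12.8 ≥ 0.344 ✓.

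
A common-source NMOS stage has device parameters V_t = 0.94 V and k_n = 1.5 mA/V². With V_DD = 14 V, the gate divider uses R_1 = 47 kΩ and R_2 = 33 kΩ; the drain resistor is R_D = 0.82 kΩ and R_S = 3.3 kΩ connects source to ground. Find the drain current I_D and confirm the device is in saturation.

V_G = V_DD·R_2/(R_1+R_2) = 14×33/80 = 5.78 V.
Assume saturation: I_D = (k_n/2)(V_GS − V_t)² with V_GS = V_G − I_D·R_S = 5.78 − 3.3·I_D.
Substituting gives 8.17·I_D² − 24.9·I_D + 17.5 = 0, with roots I_D = 1.1 or 1.95 mA.
The root I_D = 1.95 mA gives V_GS = -0.674 V ≤ V_t, so take I_D = 1.1 mA.
Then V_GS = 2.15 V and V_DS = V_DD − I_D(R_D+R_S) = 14 − 1.1×4.12 = 9.47 V.
Saturation requires V_DS ≥ V_GS − V_t = 1.21 V; 9.47 ≥ 1.21 ✓.

I_D ≈ 1.1 mA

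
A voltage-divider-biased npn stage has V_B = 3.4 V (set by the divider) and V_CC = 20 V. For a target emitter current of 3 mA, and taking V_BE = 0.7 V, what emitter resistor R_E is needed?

V_E = V_B − V_BE = 3.4 − 0.7 = 2.7 V.
R_E = V_E / I_E = 2.7 / 3 = 0.9 kΩ.

R_E ≈ 0.9 kΩ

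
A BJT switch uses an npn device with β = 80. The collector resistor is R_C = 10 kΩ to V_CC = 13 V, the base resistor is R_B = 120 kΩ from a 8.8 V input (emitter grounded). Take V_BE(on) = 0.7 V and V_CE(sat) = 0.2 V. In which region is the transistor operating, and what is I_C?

Assume active: I_B = (8.8 − 0.7)/120 = 0.0675 mA, giving I_C = β·I_B = 5.4 mA.
But then V_CE = 13 − 5.4×10 = -41 V < V_CE(sat) = 0.2 V — impossible in the active region.
So the transistor is saturated. With V_CE = 0.2 V, I_C = (V_CC − 0.2)/R_C = 12.8/10 = 1.28 mA.
Check: β·I_B = 5.4 mA > I_C = 1.28 mA, confirming saturation.

saturation; I_C ≈ 1.3 mA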